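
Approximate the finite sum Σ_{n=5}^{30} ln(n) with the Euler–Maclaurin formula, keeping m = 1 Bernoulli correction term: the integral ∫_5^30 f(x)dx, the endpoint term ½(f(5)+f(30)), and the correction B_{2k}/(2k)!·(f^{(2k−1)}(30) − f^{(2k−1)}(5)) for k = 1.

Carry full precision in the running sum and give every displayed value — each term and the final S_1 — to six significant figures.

S_1 ≈ 71.4802

Integral: ∫_5^30 ln(x) dx = 68.9887.
Boundary: ½(f(5) + f(30)) = ½(1.60944 + 3.40120) = 2.50532.
Running total after boundary: 71.4940.
Correction k=1: B_{2}/2! · (f^{(1)}(30) − f^{(1)}(5)) = 1/12 · (0.0333333 − 0.200000) = -0.0138889.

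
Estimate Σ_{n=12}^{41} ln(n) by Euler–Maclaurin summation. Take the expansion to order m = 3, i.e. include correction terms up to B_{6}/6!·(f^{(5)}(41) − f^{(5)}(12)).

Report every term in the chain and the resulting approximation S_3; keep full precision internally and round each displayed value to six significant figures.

S_3 ≈ 96.5319

∫_12^41 ln(x) dx evaluates to 93.4376.
½[f(12) + f(41)] = ½[2.48491 + 3.71357] = 3.09924.
Running total after boundary: 96.5368.
Order-1 term: 1/12 · (0.0243902 − 0.0833333) = -0.00491192.
After k=1: 96.5319.
Order-2 term: −1/720 · (2.90187e-05 − 0.00115741) = 1.56721e-06.
After k=2: 96.5319.
Order-3 term: 1/30240 · (2.07153e-07 − 9.64506e-05) = -3.18265e-09.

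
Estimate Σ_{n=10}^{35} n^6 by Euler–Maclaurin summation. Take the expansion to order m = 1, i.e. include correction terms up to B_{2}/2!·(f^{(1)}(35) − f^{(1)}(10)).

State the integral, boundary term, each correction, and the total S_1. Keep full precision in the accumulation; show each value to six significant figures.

S_1 ≈ 1.01357e+10

Integral: ∫_10^35 x^6 dx = 9.18990e+09.
Boundary: ½(f(10) + f(35)) = ½(1.00000e+06 + 1.83827e+09) = 9.19633e+08.
Integral + boundary = 1.01095e+10.
k=1: B_{2}/(2)! × [f^{(1)}(35) − f^{(1)}(10)] = 1/12 × (3.15131e+08 − 600000) = 2.62109e+07.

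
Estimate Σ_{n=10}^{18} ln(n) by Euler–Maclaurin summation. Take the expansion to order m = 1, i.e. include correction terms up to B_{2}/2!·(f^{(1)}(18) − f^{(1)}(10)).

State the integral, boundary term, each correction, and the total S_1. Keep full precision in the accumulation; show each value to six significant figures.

∫_10^18 ln(x) dx evaluates to 21.0008.
Endpoint term: (f(10) + f(18))/2 = (2.30259 + 2.89037)/2 = 2.59648.
So far: 23.5973.
Order-1 term: 1/12 · (0.0555556 − 0.100000) = -0.00370370.

S_1 ≈ 23.5936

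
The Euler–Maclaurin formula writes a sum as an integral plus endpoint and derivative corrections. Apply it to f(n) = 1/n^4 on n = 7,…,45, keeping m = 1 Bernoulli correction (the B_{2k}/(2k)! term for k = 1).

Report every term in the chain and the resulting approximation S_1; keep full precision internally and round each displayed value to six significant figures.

S_1 ≈ 0.00119636

The integral term ∫_7^45 1/x^4 dx = 0.000968159.
Boundary: ½(f(7) + f(45)) = ½(0.000416493 + 2.43865e-07) = 0.000208368.
So far: 0.00117653.
Order-1 term: 1/12 · (-2.16769e-08 − (-0.000237996)) = 1.98312e-05.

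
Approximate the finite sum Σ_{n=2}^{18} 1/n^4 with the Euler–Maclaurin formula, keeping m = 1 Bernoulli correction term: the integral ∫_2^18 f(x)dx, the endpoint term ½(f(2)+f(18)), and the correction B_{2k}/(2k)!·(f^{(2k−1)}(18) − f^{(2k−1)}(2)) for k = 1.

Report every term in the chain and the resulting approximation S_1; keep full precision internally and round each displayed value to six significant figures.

∫_2^18 1/x^4 dx evaluates to 0.0416095.
Boundary: ½(f(2) + f(18)) = ½(0.0625000 + 9.52599e-06) = 0.0312548.
Integral + boundary = 0.0728643.
Correction k=1: B_{2}/2! · (f^{(1)}(18) − f^{(1)}(2)) = 1/12 · (-2.11689e-06 − (-0.125000)) = 0.0104165.

S_1 ≈ 0.0832808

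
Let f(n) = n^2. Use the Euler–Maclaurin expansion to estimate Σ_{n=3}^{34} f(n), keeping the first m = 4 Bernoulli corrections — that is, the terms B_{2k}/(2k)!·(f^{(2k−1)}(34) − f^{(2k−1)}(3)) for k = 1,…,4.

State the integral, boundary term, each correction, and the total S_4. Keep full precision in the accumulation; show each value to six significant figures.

Integral: ∫_3^34 x^2 dx = 13092.3.
Boundary: ½(f(3) + f(34)) = ½(9.00000 + 1156.00) = 582.500.
So far: 13674.8.
Correction k=1: B_{2}/2! · (f^{(1)}(34) − f^{(1)}(3)) = 1/12 · (68.0000 − 6.00000) = 5.16667.
Partial sum through k=1: 13680.0.
Correction k=2: B_{4}/4! · (f^{(3)}(34) − f^{(3)}(3)) = −1/720 · (0.00000 − 0.00000) = 0.00000.
Partial sum through k=2: 13680.0.
Correction k=3: B_{6}/6! · (f^{(5)}(34) − f^{(5)}(3)) = 1/30240 · (0.00000 − 0.00000) = 0.00000.
Partial sum through k=3: 13680.0.
Correction k=4: B_{8}/8! · (f^{(7)}(34) − f^{(7)}(3)) = −1/1209600 · (0.00000 − 0.00000) = 0.00000.

S_4 ≈ 13680.0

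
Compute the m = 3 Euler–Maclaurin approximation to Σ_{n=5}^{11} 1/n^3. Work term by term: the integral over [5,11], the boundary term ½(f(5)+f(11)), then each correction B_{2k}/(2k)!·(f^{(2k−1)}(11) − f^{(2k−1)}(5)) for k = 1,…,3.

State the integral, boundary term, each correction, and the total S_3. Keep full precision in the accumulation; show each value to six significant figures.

The integral term ∫_5^11 1/x^3 dx = 0.0158678.
Boundary: ½(f(5) + f(11)) = ½(0.00800000 + 0.000751315) = 0.00437566.
Integral + boundary = 0.0202434.
Order-1 term: 1/12 · (-0.000204904 − (-0.00480000)) = 0.000382925.
Running total after k=1: 0.0206264.
Order-2 term: −1/720 · (-3.38684e-05 − (-0.00384000)) = -5.28629e-06.
Running total after k=2: 0.0206211.
Order-3 term: 1/30240 · (-1.17560e-05 − (-0.00645120)) = 2.12945e-07.

S_3 ≈ 0.0206213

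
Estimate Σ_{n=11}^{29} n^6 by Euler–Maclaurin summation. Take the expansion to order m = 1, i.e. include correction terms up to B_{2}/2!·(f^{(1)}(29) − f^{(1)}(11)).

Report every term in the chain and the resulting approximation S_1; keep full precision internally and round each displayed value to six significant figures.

Integral: ∫_11^29 x^6 dx = 2.46148e+09.
½[f(11) + f(29)] = ½[1.77156e+06 + 5.94823e+08] = 2.98297e+08.
Running total after boundary: 2.75978e+09.
k=1: B_{2}/(2)! × [f^{(1)}(29) − f^{(1)}(11)] = 1/12 × (1.23067e+08 − 966306) = 1.01750e+07.

S_1 ≈ 2.76996e+09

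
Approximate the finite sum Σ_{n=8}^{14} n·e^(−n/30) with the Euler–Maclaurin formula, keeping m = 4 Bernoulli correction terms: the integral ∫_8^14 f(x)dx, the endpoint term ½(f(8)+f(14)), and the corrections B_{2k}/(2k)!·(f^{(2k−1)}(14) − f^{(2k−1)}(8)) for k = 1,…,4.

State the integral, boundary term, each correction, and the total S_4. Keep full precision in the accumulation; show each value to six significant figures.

The integral term ∫_8^14 x·e^(−x/30) dx = 45.4007.
Boundary: ½(f(8) + f(14)) = ½(6.12743 + 8.77925) = 7.45334.
Running total after boundary: 52.8541.
Correction k=1: B_{2}/2! · (f^{(1)}(14) − f^{(1)}(8)) = 1/12 · (0.334448 − 0.561681) = -0.0189361.
Partial sum through k=1: 52.8351.
Correction k=2: B_{4}/4! · (f^{(3)}(14) − f^{(3)}(8)) = −1/720 · (0.00176514 − 0.00232615) = 7.79185e-07.
Partial sum through k=2: 52.8351.
Correction k=3: B_{6}/6! · (f^{(5)}(14) − f^{(5)}(8)) = 1/30240 · (3.50963e-06 − 4.47580e-06) = -3.19498e-11.
Partial sum through k=3: 52.8351.
Correction k=4: B_{8}/8! · (f^{(7)}(14) − f^{(7)}(8)) = −1/1209600 · (5.62000e-09 − 7.07442e-09) = 1.20239e-15.

S_4 ≈ 52.8351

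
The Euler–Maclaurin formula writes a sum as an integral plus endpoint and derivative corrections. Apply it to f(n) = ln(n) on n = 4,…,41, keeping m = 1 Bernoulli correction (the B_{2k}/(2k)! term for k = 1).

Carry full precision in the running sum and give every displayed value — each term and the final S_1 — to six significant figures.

S_1 ≈ 112.242

Integral: ∫_4^41 ln(x) dx = 109.711.
Boundary: ½(f(4) + f(41)) = ½(1.38629 + 3.71357) = 2.54993.
Running total after boundary: 112.261.
Order-1 term: 1/12 · (0.0243902 − 0.250000) = -0.0188008.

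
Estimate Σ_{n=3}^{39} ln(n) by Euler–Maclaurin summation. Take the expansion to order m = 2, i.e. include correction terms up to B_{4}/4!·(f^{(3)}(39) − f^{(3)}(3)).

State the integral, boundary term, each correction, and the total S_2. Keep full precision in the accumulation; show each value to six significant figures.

S_2 ≈ 105.939

The integral term ∫_3^39 ln(x) dx = 103.583.
½[f(3) + f(39)] = ½[1.09861 + 3.66356] = 2.38109.
Integral + boundary = 105.964.
k=1: B_{2}/(2)! × [f^{(1)}(39) − f^{(1)}(3)] = 1/12 × (0.0256410 − 0.333333) = -0.0256410.
Partial sum through k=1: 105.939.
k=2: B_{4}/(4)! × [f^{(3)}(39) − f^{(3)}(3)] = −1/720 × (3.37160e-05 − 0.0740741) = 0.000102834.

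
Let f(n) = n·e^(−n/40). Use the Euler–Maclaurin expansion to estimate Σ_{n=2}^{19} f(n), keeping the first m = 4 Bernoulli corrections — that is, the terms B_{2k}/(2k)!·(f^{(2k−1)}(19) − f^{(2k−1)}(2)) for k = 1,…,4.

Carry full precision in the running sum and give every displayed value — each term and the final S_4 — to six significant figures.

S_4 ≈ 137.228

Integral: ∫_2^19 x·e^(−x/40) dx = 130.417.
½[f(2) + f(19)] = ½[1.90246 + 11.8158] = 6.85914.
Running total after boundary: 137.276.
Order-1 term: 1/12 · (0.326490 − 0.903668) = -0.0480982.
Running total after k=1: 137.228.
Order-2 term: −1/720 · (0.000981412 − 0.00175383) = 1.07280e-06.
Running total after k=2: 137.228.
Order-3 term: 1/30240 · (1.09923e-06 − 1.83929e-06) = -2.44729e-11.
Running total after k=3: 137.228.
Order-4 term: −1/1209600 · (9.90674e-10 − 1.61402e-09) = 5.15336e-16.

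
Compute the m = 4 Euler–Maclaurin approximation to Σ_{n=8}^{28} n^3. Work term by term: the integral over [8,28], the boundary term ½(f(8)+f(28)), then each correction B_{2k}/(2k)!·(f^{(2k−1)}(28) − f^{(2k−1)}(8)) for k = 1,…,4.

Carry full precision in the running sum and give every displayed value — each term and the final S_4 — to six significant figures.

The integral term ∫_8^28 x^3 dx = 152640.
Endpoint term: (f(8) + f(28))/2 = (512.000 + 21952.0)/2 = 11232.0.
Running total after boundary: 163872.
Order-1 term: 1/12 · (2352.00 − 192.000) = 180.000.
Partial sum through k=1: 164052.
Order-2 term: −1/720 · (6.00000 − 6.00000) = 0.00000.
Partial sum through k=2: 164052.
Order-3 term: 1/30240 · (0.00000 − 0.00000) = 0.00000.
Partial sum through k=3: 164052.
Order-4 term: −1/1209600 · (0.00000 − 0.00000) = 0.00000.

S_4 ≈ 164052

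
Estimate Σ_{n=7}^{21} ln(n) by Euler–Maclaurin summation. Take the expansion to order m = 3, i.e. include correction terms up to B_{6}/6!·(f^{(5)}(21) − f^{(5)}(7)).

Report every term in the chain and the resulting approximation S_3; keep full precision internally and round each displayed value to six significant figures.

∫_7^21 ln(x) dx evaluates to 36.3136.
Endpoint term: (f(7) + f(21))/2 = (1.94591 + 3.04452)/2 = 2.49522.
Integral + boundary = 38.8088.
Order-1 term: 1/12 · (0.0476190 − 0.142857) = -0.00793651.
Partial sum through k=1: 38.8009.
Order-2 term: −1/720 · (0.000215959 − 0.00583090) = 7.79853e-06.
Partial sum through k=2: 38.8009.
Order-3 term: 1/30240 · (5.87645e-06 − 0.00142798) = -4.70271e-08.

S_3 ≈ 38.8009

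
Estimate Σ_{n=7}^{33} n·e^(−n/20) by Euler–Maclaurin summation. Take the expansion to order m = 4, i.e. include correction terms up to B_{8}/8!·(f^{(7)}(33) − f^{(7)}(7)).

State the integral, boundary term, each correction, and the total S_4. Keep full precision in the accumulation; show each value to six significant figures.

The integral term ∫_7^33 x·e^(−x/20) dx = 176.959.
Endpoint term: (f(7) + f(33))/2 = (4.93282 + 6.33765)/2 = 5.63523.
Running total after boundary: 182.594.
k=1: B_{2}/(2)! × [f^{(1)}(33) − f^{(1)}(7)] = 1/12 × (-0.124832 − 0.458047) = -0.0485733.
Running total after k=1: 182.545.
k=2: B_{4}/(4)! × [f^{(3)}(33) − f^{(3)}(7)] = −1/720 × (0.000648168 − 0.00466856) = 5.58388e-06.
Running total after k=2: 182.545.
k=3: B_{6}/(6)! × [f^{(5)}(33) − f^{(5)}(7)] = 1/30240 × (4.02104e-06 − 2.04800e-05) = -5.44278e-10.
Running total after k=3: 182.545.
k=4: B_{8}/(8)! × [f^{(7)}(33) − f^{(7)}(7)] = −1/1209600 × (1.60542e-08 − 7.32215e-08) = 4.72613e-14.

S_4 ≈ 182.545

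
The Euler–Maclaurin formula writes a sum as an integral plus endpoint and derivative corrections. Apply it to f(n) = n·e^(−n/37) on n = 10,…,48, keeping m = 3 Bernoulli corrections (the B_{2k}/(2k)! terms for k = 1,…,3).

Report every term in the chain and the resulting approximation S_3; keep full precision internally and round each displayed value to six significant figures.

Integral: ∫_10^48 x·e^(−x/37) dx = 467.726.
Boundary: ½(f(10) + f(48)) = ½(7.63173 + 13.1169) = 10.3743.
Running total after boundary: 478.100.
k=1: B_{2}/(2)! × [f^{(1)}(48) − f^{(1)}(10)] = 1/12 × (-0.0812422 − 0.556910) = -0.0531794.
Running total after k=1: 478.047.
k=2: B_{4}/(4)! × [f^{(3)}(48) − f^{(3)}(10)] = −1/720 × (0.000339881 − 0.00152174) = 1.64147e-06.
Running total after k=2: 478.047.
k=3: B_{6}/(6)! × [f^{(5)}(48) − f^{(5)}(10)] = 1/30240 × (5.39887e-07 − 1.92598e-06) = -4.58365e-11.

S_3 ≈ 478.047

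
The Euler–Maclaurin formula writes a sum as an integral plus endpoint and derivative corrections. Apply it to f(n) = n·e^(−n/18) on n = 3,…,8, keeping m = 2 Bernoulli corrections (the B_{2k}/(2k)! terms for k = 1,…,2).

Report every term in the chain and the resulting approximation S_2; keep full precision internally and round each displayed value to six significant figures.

Integral: ∫_3^8 x·e^(−x/18) dx = 19.8977.
Boundary: ½(f(3) + f(8)) = ½(2.53945 + 5.12944) = 3.83444.
Running total after boundary: 23.7321.
Correction k=1: B_{2}/2! · (f^{(1)}(8) − f^{(1)}(3)) = 1/12 · (0.356211 − 0.705401) = -0.0290992.
After k=1: 23.7030.
Correction k=2: B_{4}/4! · (f^{(3)}(8) − f^{(3)}(3)) = −1/720 · (0.00505732 − 0.00740236) = 3.25700e-06.

S_2 ≈ 23.7030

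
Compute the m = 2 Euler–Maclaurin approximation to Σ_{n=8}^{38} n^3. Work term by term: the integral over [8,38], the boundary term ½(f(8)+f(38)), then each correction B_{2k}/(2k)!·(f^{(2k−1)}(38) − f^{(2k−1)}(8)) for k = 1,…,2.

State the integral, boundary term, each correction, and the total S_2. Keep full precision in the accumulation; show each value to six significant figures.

S_2 ≈ 548297

Integral: ∫_8^38 x^3 dx = 520260.
½[f(8) + f(38)] = ½[512.000 + 54872.0] = 27692.0.
Integral + boundary = 547952.
k=1: B_{2}/(2)! × [f^{(1)}(38) − f^{(1)}(8)] = 1/12 × (4332.00 − 192.000) = 345.000.
After k=1: 548297.
k=2: B_{4}/(4)! × [f^{(3)}(38) − f^{(3)}(8)] = −1/720 × (6.00000 − 6.00000) = 0.00000.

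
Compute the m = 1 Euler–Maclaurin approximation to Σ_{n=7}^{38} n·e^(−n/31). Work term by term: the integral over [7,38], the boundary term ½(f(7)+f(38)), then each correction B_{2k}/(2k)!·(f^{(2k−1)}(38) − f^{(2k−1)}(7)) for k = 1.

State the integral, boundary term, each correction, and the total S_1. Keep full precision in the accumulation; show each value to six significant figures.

S_1 ≈ 320.365

∫_7^38 x·e^(−x/31) dx evaluates to 312.053.
Endpoint term: (f(7) + f(38))/2 = (5.58511 + 11.1538)/2 = 8.36945.
So far: 320.422.
Order-1 term: 1/12 · (-0.0662789 − 0.617708) = -0.0569989.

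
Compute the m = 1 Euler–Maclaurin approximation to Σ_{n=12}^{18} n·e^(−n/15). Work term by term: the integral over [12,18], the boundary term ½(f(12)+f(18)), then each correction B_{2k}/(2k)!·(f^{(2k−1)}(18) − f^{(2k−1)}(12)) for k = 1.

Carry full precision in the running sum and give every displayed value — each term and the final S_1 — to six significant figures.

Integral: ∫_12^18 x·e^(−x/15) dx = 32.8871.
Endpoint term: (f(12) + f(18))/2 = (5.39195 + 5.42150)/2 = 5.40672.
Running total after boundary: 38.2938.
Correction k=1: B_{2}/2! · (f^{(1)}(18) − f^{(1)}(12)) = 1/12 · (-0.0602388 − 0.0898658) = -0.0125087.

S_1 ≈ 38.2813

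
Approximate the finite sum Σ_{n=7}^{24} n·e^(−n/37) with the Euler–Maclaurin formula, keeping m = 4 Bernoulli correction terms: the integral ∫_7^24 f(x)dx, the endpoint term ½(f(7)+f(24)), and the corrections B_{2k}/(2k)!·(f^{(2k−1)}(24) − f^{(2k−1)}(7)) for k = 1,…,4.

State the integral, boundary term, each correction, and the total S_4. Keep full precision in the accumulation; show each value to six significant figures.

The integral term ∫_7^24 x·e^(−x/37) dx = 167.531.
Endpoint term: (f(7) + f(24))/2 = (5.79341 + 12.5460)/2 = 9.16973.
So far: 176.701.
k=1: B_{2}/(2)! × [f^{(1)}(24) − f^{(1)}(7)] = 1/12 × (0.183670 − 0.671051) = -0.0406151.
Partial sum through k=1: 176.660.
k=2: B_{4}/(4)! × [f^{(3)}(24) − f^{(3)}(7)] = −1/720 × (0.000897862 − 0.00169928) = 1.11308e-06.
Partial sum through k=2: 176.660.
k=3: B_{6}/(6)! × [f^{(5)}(24) − f^{(5)}(7)] = 1/30240 × (1.21370e-06 − 2.12446e-06) = -3.01174e-11.
Partial sum through k=3: 176.660.
k=4: B_{8}/(8)! × [f^{(7)}(24) − f^{(7)}(7)] = −1/1209600 × (1.29405e-09 − 2.19697e-09) = 7.46463e-16.

S_4 ≈ 176.660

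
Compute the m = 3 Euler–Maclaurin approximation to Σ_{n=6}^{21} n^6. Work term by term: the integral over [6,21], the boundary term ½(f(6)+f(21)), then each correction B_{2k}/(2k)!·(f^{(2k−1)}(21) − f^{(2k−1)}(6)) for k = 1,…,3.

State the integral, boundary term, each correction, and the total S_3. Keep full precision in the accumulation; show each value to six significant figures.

Integral: ∫_6^21 x^6 dx = 2.57258e+08.
Endpoint term: (f(6) + f(21))/2 = (46656.0 + 8.57661e+07)/2 = 4.29064e+07.
Running total after boundary: 3.00165e+08.
k=1: B_{2}/(2)! × [f^{(1)}(21) − f^{(1)}(6)] = 1/12 × (2.45046e+07 − 46656.0) = 2.03816e+06.
Partial sum through k=1: 3.02203e+08.
k=2: B_{4}/(4)! × [f^{(3)}(21) − f^{(3)}(6)] = −1/720 × (1.11132e+06 − 25920.0) = -1507.50.
Partial sum through k=2: 3.02201e+08.
k=3: B_{6}/(6)! × [f^{(5)}(21) − f^{(5)}(6)] = 1/30240 × (15120.0 − 4320.00) = 0.357143.

S_3 ≈ 3.02201e+08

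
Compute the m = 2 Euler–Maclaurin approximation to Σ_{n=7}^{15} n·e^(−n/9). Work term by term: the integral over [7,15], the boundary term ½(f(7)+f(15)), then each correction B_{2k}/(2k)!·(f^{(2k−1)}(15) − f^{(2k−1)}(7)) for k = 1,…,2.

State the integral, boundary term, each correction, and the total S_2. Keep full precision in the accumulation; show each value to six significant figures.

∫_7^15 x·e^(−x/9) dx evaluates to 25.3602.
Endpoint term: (f(7) + f(15))/2 = (3.21598 + 2.83313)/2 = 3.02456.
So far: 28.3847.
Correction k=1: B_{2}/2! · (f^{(1)}(15) − f^{(1)}(7)) = 1/12 · (-0.125917 − 0.102095) = -0.0190010.
After k=1: 28.3657.
Correction k=2: B_{4}/4! · (f^{(3)}(15) − f^{(3)}(7)) = −1/720 · (0.00310906 − 0.0126043) = 1.31878e-05.

S_2 ≈ 28.3658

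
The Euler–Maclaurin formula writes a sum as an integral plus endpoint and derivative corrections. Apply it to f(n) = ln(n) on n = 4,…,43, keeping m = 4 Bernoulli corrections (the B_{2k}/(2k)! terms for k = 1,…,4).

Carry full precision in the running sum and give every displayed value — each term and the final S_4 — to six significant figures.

∫_4^43 ln(x) dx evaluates to 117.186.
½[f(4) + f(43)] = ½[1.38629 + 3.76120] = 2.57375.
Integral + boundary = 119.760.
k=1: B_{2}/(2)! × [f^{(1)}(43) − f^{(1)}(4)] = 1/12 × (0.0232558 − 0.250000) = -0.0188953.
After k=1: 119.741.
k=2: B_{4}/(4)! × [f^{(3)}(43) − f^{(3)}(4)] = −1/720 × (2.51550e-05 − 0.0312500) = 4.33678e-05.
After k=2: 119.741.
k=3: B_{6}/(6)! × [f^{(5)}(43) − f^{(5)}(4)] = 1/30240 × (1.63256e-07 − 0.0234375) = -7.75044e-07.
After k=3: 119.741.
k=4: B_{8}/(8)! × [f^{(7)}(43) − f^{(7)}(4)] = −1/1209600 × (2.64883e-09 − 0.0439453) = 3.63304e-08.

S_4 ≈ 119.741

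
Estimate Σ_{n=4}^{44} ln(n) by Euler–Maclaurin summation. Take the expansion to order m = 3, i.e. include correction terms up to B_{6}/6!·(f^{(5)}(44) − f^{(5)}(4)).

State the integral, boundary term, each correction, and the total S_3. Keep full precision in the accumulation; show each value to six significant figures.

S_3 ≈ 123.526

The integral term ∫_4^44 ln(x) dx = 120.959.
Boundary: ½(f(4) + f(44)) = ½(1.38629 + 3.78419) = 2.58524.
Running total after boundary: 123.544.
Order-1 term: 1/12 · (0.0227273 − 0.250000) = -0.0189394.
Running total after k=1: 123.525.
Order-2 term: −1/720 · (2.34786e-05 − 0.0312500) = 4.33702e-05.
Running total after k=2: 123.526.
Order-3 term: 1/30240 · (1.45528e-07 − 0.0234375) = -7.75045e-07.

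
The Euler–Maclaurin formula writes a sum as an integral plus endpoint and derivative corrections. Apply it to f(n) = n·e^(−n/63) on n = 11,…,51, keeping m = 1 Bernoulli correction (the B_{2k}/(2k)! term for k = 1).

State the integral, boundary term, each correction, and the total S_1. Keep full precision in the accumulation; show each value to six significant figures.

∫_11^51 x·e^(−x/63) dx evaluates to 718.610.
Boundary: ½(f(11) + f(51)) = ½(9.23769 + 22.6986) = 15.9681.
Integral + boundary = 734.578.
Correction k=1: B_{2}/2! · (f^{(1)}(51) − f^{(1)}(11)) = 1/12 · (0.0847752 − 0.693160) = -0.0506987.

S_1 ≈ 734.527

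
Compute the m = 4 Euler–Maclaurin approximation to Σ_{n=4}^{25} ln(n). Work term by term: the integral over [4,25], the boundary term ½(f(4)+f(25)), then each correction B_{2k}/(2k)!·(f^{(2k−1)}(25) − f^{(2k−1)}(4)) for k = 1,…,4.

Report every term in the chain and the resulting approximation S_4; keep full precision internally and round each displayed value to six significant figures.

S_4 ≈ 56.2118

Integral: ∫_4^25 ln(x) dx = 53.9267.
Boundary: ½(f(4) + f(25)) = ½(1.38629 + 3.21888) = 2.30259.
So far: 56.2293.
k=1: B_{2}/(2)! × [f^{(1)}(25) − f^{(1)}(4)] = 1/12 × (0.0400000 − 0.250000) = -0.0175000.
Running total after k=1: 56.2118.
k=2: B_{4}/(4)! × [f^{(3)}(25) − f^{(3)}(4)] = −1/720 × (0.000128000 − 0.0312500) = 4.32250e-05.
Running total after k=2: 56.2118.
k=3: B_{6}/(6)! × [f^{(5)}(25) − f^{(5)}(4)] = 1/30240 × (2.45760e-06 − 0.0234375) = -7.74968e-07.
Running total after k=3: 56.2118.
k=4: B_{8}/(8)! × [f^{(7)}(25) − f^{(7)}(4)] = −1/1209600 × (1.17965e-07 − 0.0439453) = 3.63304e-08.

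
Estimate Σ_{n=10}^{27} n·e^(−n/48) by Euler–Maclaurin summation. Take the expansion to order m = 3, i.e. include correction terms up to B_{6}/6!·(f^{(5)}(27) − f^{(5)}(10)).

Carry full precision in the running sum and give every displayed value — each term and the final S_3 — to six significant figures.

The integral term ∫_10^27 x·e^(−x/48) dx = 209.213.
Boundary: ½(f(10) + f(27)) = ½(8.11936 + 15.3841) = 11.7517.
So far: 220.964.
Order-1 term: 1/12 · (0.249280 − 0.642783) = -0.0327919.
After k=1: 220.932.
Order-2 term: −1/720 · (0.000602798 − 0.000983792) = 5.29158e-07.
After k=2: 220.932.
Order-3 term: 1/30240 · (4.76302e-07 − 7.32898e-07) = -8.48531e-12.

S_3 ≈ 220.932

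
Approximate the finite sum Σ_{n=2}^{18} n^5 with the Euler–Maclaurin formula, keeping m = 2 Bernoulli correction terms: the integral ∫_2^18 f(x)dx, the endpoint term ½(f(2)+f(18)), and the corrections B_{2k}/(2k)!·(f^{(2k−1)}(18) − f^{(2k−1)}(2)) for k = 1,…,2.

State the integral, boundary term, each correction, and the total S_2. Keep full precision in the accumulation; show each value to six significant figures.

S_2 ≈ 6.65720e+06

∫_2^18 x^5 dx evaluates to 5.66869e+06.
½[f(2) + f(18)] = ½[32.0000 + 1.88957e+06] = 944800.
Running total after boundary: 6.61349e+06.
k=1: B_{2}/(2)! × [f^{(1)}(18) − f^{(1)}(2)] = 1/12 × (524880 − 80.0000) = 43733.3.
Running total after k=1: 6.65723e+06.
k=2: B_{4}/(4)! × [f^{(3)}(18) − f^{(3)}(2)] = −1/720 × (19440.0 − 240.000) = -26.6667.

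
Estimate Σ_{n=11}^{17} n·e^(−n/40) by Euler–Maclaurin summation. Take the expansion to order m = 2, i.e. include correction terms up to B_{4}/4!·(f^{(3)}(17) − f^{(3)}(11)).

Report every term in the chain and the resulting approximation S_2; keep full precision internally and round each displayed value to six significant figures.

The integral term ∫_11^17 x·e^(−x/40) dx = 58.9320.
Boundary: ½(f(11) + f(17)) = ½(8.35529 + 11.1141) = 9.73469.
Running total after boundary: 68.6667.
Order-1 term: 1/12 · (0.375918 − 0.550690) = -0.0145643.
Partial sum through k=1: 68.6521.
Order-2 term: −1/720 · (0.00105216 − 0.00129365) = 3.35397e-07.

S_2 ≈ 68.6521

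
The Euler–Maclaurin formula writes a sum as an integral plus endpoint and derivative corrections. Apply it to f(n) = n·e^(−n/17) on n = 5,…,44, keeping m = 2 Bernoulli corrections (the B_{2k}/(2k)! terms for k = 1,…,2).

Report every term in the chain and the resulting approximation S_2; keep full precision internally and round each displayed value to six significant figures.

S_2 ≈ 204.230

∫_5^44 x·e^(−x/17) dx evaluates to 200.767.
Boundary: ½(f(5) + f(44)) = ½(3.72594 + 3.30671) = 3.51633.
Running total after boundary: 204.284.
k=1: B_{2}/(2)! × [f^{(1)}(44) − f^{(1)}(5)] = 1/12 × (-0.119360 − 0.526016) = -0.0537813.
Partial sum through k=1: 204.230.
k=2: B_{4}/(4)! × [f^{(3)}(44) − f^{(3)}(5)] = −1/720 × (0.000107077 − 0.00697714) = 9.54175e-06.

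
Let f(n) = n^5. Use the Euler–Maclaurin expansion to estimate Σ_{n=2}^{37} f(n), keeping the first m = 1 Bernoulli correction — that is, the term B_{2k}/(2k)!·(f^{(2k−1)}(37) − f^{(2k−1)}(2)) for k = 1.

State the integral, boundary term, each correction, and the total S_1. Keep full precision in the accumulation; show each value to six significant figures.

Integral: ∫_2^37 x^5 dx = 4.27621e+08.
Endpoint term: (f(2) + f(37))/2 = (32.0000 + 6.93440e+07)/2 = 3.46720e+07.
Running total after boundary: 4.62293e+08.
k=1: B_{2}/(2)! × [f^{(1)}(37) − f^{(1)}(2)] = 1/12 × (9.37080e+06 − 80.0000) = 780894.

S_1 ≈ 4.63074e+08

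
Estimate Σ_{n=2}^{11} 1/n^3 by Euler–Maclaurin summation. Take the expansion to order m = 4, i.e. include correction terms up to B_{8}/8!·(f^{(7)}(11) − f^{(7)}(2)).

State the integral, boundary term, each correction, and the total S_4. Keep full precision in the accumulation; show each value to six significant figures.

Integral: ∫_2^11 1/x^3 dx = 0.120868.
Boundary: ½(f(2) + f(11)) = ½(0.125000 + 0.000751315) = 0.0628757.
Running total after boundary: 0.183743.
Order-1 term: 1/12 · (-0.000204904 − (-0.187500)) = 0.0156079.
After k=1: 0.199351.
Order-2 term: −1/720 · (-3.38684e-05 − (-0.937500)) = -0.00130204.
After k=2: 0.198049.
Order-3 term: 1/30240 · (-1.17560e-05 − (-9.84375)) = 0.000325520.
After k=3: 0.198375.
Order-4 term: −1/1209600 · (-6.99530e-06 − (-177.188)) = -0.000146484.

S_4 ≈ 0.198228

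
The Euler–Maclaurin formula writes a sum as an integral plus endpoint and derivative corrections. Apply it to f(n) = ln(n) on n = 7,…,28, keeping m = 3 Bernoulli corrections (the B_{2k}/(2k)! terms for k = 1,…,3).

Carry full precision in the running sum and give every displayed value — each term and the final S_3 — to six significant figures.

S_3 ≈ 61.3105

The integral term ∫_7^28 ln(x) dx = 58.6804.
Endpoint term: (f(7) + f(28))/2 = (1.94591 + 3.33220)/2 = 2.63906.
Running total after boundary: 61.3194.
k=1: B_{2}/(2)! × [f^{(1)}(28) − f^{(1)}(7)] = 1/12 × (0.0357143 − 0.142857) = -0.00892857.
After k=1: 61.3105.
k=2: B_{4}/(4)! × [f^{(3)}(28) − f^{(3)}(7)] = −1/720 × (9.11079e-05 − 0.00583090) = 7.97194e-06.
After k=2: 61.3105.
k=3: B_{6}/(6)! × [f^{(5)}(28) − f^{(5)}(7)] = 1/30240 × (1.39451e-06 − 0.00142798) = -4.71753e-08.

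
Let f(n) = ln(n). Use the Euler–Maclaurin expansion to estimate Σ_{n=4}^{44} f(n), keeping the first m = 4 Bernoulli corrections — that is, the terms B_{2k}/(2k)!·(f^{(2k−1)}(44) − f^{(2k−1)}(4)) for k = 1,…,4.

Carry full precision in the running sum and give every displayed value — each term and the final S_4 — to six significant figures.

S_4 ≈ 123.526

∫_4^44 ln(x) dx evaluates to 120.959.
Endpoint term: (f(4) + f(44))/2 = (1.38629 + 3.78419)/2 = 2.58524.
Running total after boundary: 123.544.
k=1: B_{2}/(2)! × [f^{(1)}(44) − f^{(1)}(4)] = 1/12 × (0.0227273 − 0.250000) = -0.0189394.
Running total after k=1: 123.525.
k=2: B_{4}/(4)! × [f^{(3)}(44) − f^{(3)}(4)] = −1/720 × (2.34786e-05 − 0.0312500) = 4.33702e-05.
Running total after k=2: 123.526.
k=3: B_{6}/(6)! × [f^{(5)}(44) − f^{(5)}(4)] = 1/30240 × (1.45528e-07 − 0.0234375) = -7.75045e-07.
Running total after k=3: 123.526.
k=4: B_{8}/(8)! × [f^{(7)}(44) − f^{(7)}(4)] = −1/1209600 × (2.25509e-09 − 0.0439453) = 3.63304e-08.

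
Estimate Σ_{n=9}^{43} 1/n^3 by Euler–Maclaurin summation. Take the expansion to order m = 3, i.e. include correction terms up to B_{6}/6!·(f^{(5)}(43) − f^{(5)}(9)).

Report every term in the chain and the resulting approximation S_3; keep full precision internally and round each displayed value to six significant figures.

Integral: ∫_9^43 1/x^3 dx = 0.00590242.
Endpoint term: (f(9) + f(43))/2 = (0.00137174 + 1.25775e-05)/2 = 0.000692160.
So far: 0.00659458.
Order-1 term: 1/12 · (-8.77501e-07 − (-0.000457247)) = 3.80308e-05.
Partial sum through k=1: 0.00663261.
Order-2 term: −1/720 · (-9.49162e-09 − (-0.000112901)) = -1.56793e-07.
Partial sum through k=2: 0.00663246.
Order-3 term: 1/30240 · (-2.15602e-10 − (-5.85410e-05)) = 1.93587e-09.

S_3 ≈ 0.00663246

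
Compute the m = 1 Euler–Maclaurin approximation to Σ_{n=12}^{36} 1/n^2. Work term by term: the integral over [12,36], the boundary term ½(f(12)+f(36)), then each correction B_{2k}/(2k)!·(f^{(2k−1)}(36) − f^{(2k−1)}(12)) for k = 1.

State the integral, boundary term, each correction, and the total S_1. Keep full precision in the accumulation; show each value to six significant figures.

S_1 ≈ 0.0595065

∫_12^36 1/x^2 dx evaluates to 0.0555556.
Endpoint term: (f(12) + f(36))/2 = (0.00694444 + 0.000771605)/2 = 0.00385802.
Integral + boundary = 0.0594136.
Order-1 term: 1/12 · (-4.28669e-05 − (-0.00115741)) = 9.28784e-05.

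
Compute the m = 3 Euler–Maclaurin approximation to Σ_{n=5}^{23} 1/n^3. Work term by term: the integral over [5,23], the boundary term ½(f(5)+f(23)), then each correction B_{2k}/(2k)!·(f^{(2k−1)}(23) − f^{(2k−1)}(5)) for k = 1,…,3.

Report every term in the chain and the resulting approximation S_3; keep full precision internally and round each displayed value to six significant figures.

S_3 ≈ 0.0234899

Integral: ∫_5^23 1/x^3 dx = 0.0190548.
Boundary: ½(f(5) + f(23)) = ½(0.00800000 + 8.21895e-05) = 0.00404109.
Running total after boundary: 0.0230959.
Correction k=1: B_{2}/2! · (f^{(1)}(23) − f^{(1)}(5)) = 1/12 · (-1.07204e-05 − (-0.00480000)) = 0.000399107.
Partial sum through k=1: 0.0234950.
Correction k=2: B_{4}/4! · (f^{(3)}(23) − f^{(3)}(5)) = −1/720 · (-4.05307e-07 − (-0.00384000)) = -5.33277e-06.
Partial sum through k=2: 0.0234897.
Correction k=3: B_{6}/6! · (f^{(5)}(23) − f^{(5)}(5)) = 1/30240 · (-3.21794e-08 − (-0.00645120)) = 2.13332e-07.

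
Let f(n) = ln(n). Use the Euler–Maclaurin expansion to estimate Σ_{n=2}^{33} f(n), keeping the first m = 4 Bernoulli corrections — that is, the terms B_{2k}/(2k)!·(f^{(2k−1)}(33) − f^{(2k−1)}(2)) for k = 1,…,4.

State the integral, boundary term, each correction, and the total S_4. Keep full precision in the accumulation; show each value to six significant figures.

∫_2^33 ln(x) dx evaluates to 82.9985.
½[f(2) + f(33)] = ½[0.693147 + 3.49651] = 2.09483.
Integral + boundary = 85.0933.
Correction k=1: B_{2}/2! · (f^{(1)}(33) − f^{(1)}(2)) = 1/12 · (0.0303030 − 0.500000) = -0.0391414.
Running total after k=1: 85.0541.
Correction k=2: B_{4}/4! · (f^{(3)}(33) − f^{(3)}(2)) = −1/720 · (5.56529e-05 − 0.250000) = 0.000347145.
Running total after k=2: 85.0545.
Correction k=3: B_{6}/6! · (f^{(5)}(33) − f^{(5)}(2)) = 1/30240 · (6.13256e-07 − 0.750000) = -2.48016e-05.
Running total after k=3: 85.0545.
Correction k=4: B_{8}/8! · (f^{(7)}(33) − f^{(7)}(2)) = −1/1209600 · (1.68941e-08 − 5.62500) = 4.65030e-06.

S_4 ≈ 85.0545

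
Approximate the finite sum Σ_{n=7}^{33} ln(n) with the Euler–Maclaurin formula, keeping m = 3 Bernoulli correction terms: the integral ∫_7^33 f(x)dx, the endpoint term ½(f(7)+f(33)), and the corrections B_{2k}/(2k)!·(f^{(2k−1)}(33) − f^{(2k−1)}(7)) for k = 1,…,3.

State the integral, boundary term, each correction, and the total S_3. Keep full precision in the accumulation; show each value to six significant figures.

S_3 ≈ 78.4752

The integral term ∫_7^33 ln(x) dx = 75.7634.
Boundary: ½(f(7) + f(33)) = ½(1.94591 + 3.49651) = 2.72121.
So far: 78.4846.
Correction k=1: B_{2}/2! · (f^{(1)}(33) − f^{(1)}(7)) = 1/12 · (0.0303030 − 0.142857) = -0.00937951.
After k=1: 78.4752.
Correction k=2: B_{4}/4! · (f^{(3)}(33) − f^{(3)}(7)) = −1/720 · (5.56529e-05 − 0.00583090) = 8.02118e-06.
After k=2: 78.4752.
Correction k=3: B_{6}/6! · (f^{(5)}(33) − f^{(5)}(7)) = 1/30240 · (6.13256e-07 − 0.00142798) = -4.72012e-08.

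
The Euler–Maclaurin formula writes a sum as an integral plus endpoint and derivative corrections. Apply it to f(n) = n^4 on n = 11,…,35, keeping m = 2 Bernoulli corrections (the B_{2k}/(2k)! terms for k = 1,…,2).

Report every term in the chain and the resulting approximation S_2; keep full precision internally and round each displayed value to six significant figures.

S_2 ≈ 1.12436e+07

The integral term ∫_11^35 x^4 dx = 1.04722e+07.
½[f(11) + f(35)] = ½[14641.0 + 1.50062e+06] = 757633.
So far: 1.12298e+07.
Correction k=1: B_{2}/2! · (f^{(1)}(35) − f^{(1)}(11)) = 1/12 · (171500 − 5324.00) = 13848.0.
Running total after k=1: 1.12436e+07.
Correction k=2: B_{4}/4! · (f^{(3)}(35) − f^{(3)}(11)) = −1/720 · (840.000 − 264.000) = -0.800000.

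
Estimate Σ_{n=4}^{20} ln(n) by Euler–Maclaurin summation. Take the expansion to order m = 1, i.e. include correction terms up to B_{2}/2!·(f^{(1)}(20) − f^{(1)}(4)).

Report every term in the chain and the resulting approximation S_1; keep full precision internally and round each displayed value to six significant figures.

The integral term ∫_4^20 ln(x) dx = 38.3695.
Endpoint term: (f(4) + f(20))/2 = (1.38629 + 2.99573)/2 = 2.19101.
Running total after boundary: 40.5605.
Correction k=1: B_{2}/2! · (f^{(1)}(20) − f^{(1)}(4)) = 1/12 · (0.0500000 − 0.250000) = -0.0166667.

S_1 ≈ 40.5438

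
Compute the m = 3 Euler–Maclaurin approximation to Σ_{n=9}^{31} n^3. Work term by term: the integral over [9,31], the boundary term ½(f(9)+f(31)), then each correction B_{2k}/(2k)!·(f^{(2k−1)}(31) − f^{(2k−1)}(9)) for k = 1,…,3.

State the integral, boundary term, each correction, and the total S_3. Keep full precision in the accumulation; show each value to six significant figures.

S_3 ≈ 244720

∫_9^31 x^3 dx evaluates to 229240.
Boundary: ½(f(9) + f(31)) = ½(729.000 + 29791.0) = 15260.0.
Integral + boundary = 244500.
Order-1 term: 1/12 · (2883.00 − 243.000) = 220.000.
After k=1: 244720.
Order-2 term: −1/720 · (6.00000 − 6.00000) = 0.00000.
After k=2: 244720.
Order-3 term: 1/30240 · (0.00000 − 0.00000) = 0.00000.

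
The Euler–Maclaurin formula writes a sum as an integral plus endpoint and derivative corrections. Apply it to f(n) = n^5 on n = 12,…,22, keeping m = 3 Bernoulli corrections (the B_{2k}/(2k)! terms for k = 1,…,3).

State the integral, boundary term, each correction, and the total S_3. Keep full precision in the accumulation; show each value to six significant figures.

S_3 ≈ 2.11892e+07

∫_12^22 x^5 dx evaluates to 1.83990e+07.
Endpoint term: (f(12) + f(22))/2 = (248832 + 5.15363e+06)/2 = 2.70123e+06.
Integral + boundary = 2.11002e+07.
Correction k=1: B_{2}/2! · (f^{(1)}(22) − f^{(1)}(12)) = 1/12 · (1.17128e+06 − 103680) = 88966.7.
Partial sum through k=1: 2.11892e+07.
Correction k=2: B_{4}/4! · (f^{(3)}(22) − f^{(3)}(12)) = −1/720 · (29040.0 − 8640.00) = -28.3333.
Partial sum through k=2: 2.11892e+07.
Correction k=3: B_{6}/6! · (f^{(5)}(22) − f^{(5)}(12)) = 1/30240 · (120.000 − 120.000) = 0.00000.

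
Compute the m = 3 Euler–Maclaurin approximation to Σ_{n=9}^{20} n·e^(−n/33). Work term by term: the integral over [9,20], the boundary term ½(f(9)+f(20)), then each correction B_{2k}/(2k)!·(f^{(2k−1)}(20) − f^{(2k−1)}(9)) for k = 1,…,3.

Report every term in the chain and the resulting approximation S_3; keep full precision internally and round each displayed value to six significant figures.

∫_9^20 x·e^(−x/33) dx evaluates to 101.091.
Endpoint term: (f(9) + f(20))/2 = (6.85170 + 10.9099)/2 = 8.88081.
Running total after boundary: 109.971.
Order-1 term: 1/12 · (0.214892 − 0.553673) = -0.0282317.
Partial sum through k=1: 109.943.
Order-2 term: −1/720 · (0.00119916 − 0.00190659) = 9.82541e-07.
Partial sum through k=2: 109.943.
Order-3 term: 1/30240 · (2.02111e-06 − 3.03467e-06) = -3.35171e-11.

S_3 ≈ 109.943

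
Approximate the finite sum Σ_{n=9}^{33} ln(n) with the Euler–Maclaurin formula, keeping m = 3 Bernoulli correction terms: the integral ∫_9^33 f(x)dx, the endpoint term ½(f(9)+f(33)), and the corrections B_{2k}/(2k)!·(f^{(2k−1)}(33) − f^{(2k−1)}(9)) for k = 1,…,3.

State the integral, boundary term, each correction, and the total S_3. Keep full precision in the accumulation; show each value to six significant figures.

Integral: ∫_9^33 ln(x) dx = 71.6097.
Endpoint term: (f(9) + f(33))/2 = (2.19722 + 3.49651)/2 = 2.84687.
Running total after boundary: 74.4566.
Order-1 term: 1/12 · (0.0303030 − 0.111111) = -0.00673401.
After k=1: 74.4499.
Order-2 term: −1/720 · (5.56529e-05 − 0.00274348) = 3.73310e-06.
After k=2: 74.4499.
Order-3 term: 1/30240 · (6.13256e-07 − 0.000406442) = -1.34203e-08.

S_3 ≈ 74.4499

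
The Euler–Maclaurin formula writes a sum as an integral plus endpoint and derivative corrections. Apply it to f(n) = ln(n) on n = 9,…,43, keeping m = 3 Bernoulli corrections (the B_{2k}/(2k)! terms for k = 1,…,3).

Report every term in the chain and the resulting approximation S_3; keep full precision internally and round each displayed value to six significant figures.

S_3 ≈ 110.928

Integral: ∫_9^43 ln(x) dx = 107.957.
½[f(9) + f(43)] = ½[2.19722 + 3.76120] = 2.97921.
Integral + boundary = 110.936.
Correction k=1: B_{2}/2! · (f^{(1)}(43) − f^{(1)}(9)) = 1/12 · (0.0232558 − 0.111111) = -0.00732127.
After k=1: 110.928.
Correction k=2: B_{4}/4! · (f^{(3)}(43) − f^{(3)}(9)) = −1/720 · (2.51550e-05 − 0.00274348) = 3.77546e-06.
After k=2: 110.928.
Correction k=3: B_{6}/6! · (f^{(5)}(43) − f^{(5)}(9)) = 1/30240 · (1.63256e-07 − 0.000406442) = -1.34351e-08.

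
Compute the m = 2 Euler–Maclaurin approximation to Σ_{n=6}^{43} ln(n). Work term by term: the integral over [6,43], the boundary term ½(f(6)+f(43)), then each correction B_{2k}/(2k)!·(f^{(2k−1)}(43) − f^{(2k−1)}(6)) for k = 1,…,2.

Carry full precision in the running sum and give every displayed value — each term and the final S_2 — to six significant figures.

Integral: ∫_6^43 ln(x) dx = 113.981.
½[f(6) + f(43)] = ½[1.79176 + 3.76120] = 2.77648.
So far: 116.758.
k=1: B_{2}/(2)! × [f^{(1)}(43) − f^{(1)}(6)] = 1/12 × (0.0232558 − 0.166667) = -0.0119509.
Running total after k=1: 116.746.
k=2: B_{4}/(4)! × [f^{(3)}(43) − f^{(3)}(6)] = −1/720 × (2.51550e-05 − 0.00925926) = 1.28251e-05.

S_2 ≈ 116.746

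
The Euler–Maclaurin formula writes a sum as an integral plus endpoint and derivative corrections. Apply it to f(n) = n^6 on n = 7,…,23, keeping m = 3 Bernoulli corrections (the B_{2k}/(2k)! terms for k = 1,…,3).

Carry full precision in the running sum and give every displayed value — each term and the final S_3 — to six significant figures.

S_3 ≈ 5.63571e+08

The integral term ∫_7^23 x^6 dx = 4.86286e+08.
½[f(7) + f(23)] = ½[117649 + 1.48036e+08] = 7.40768e+07.
Running total after boundary: 5.60363e+08.
k=1: B_{2}/(2)! × [f^{(1)}(23) − f^{(1)}(7)] = 1/12 × (3.86181e+07 − 100842) = 3.20977e+06.
After k=1: 5.63573e+08.
k=2: B_{4}/(4)! × [f^{(3)}(23) − f^{(3)}(7)] = −1/720 × (1.46004e+06 − 41160.0) = -1970.67.
After k=2: 5.63571e+08.
k=3: B_{6}/(6)! × [f^{(5)}(23) − f^{(5)}(7)] = 1/30240 × (16560.0 − 5040.00) = 0.380952.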